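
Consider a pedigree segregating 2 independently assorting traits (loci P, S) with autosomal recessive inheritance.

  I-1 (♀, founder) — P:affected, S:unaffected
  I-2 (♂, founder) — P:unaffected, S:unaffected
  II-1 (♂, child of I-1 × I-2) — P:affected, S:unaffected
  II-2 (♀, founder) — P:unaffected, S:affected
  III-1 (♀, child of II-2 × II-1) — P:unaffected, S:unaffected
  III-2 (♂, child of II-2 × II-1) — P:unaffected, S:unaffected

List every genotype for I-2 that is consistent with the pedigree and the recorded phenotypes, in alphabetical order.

I-2 ∈ {Pp SS, Pp Ss}

P/I-1 aff ·: pp
P/I-2 un ·: Pp
P/II-1 aff I-1×I-2: pp
P/II-2 un ·: PP|Pp
P/III-1 un II-2×II-1: Pp
P/III-2 un II-2×II-1: Pp
⇒ P over [I-1,I-2,II-1,II-2,III-1,III-2]: 2 consistent
S/I-1 un ·: SS|Ss
S/I-2 un ·: SS|Ss
S/II-1 un I-1×I-2: SS|Ss
S/II-2 aff ·: ss
S/III-1 un II-2×II-1: Ss
S/III-2 un II-2×II-1: Ss
⇒ S over [I-1,I-2,II-1,II-2,III-1,III-2]: 7 consistent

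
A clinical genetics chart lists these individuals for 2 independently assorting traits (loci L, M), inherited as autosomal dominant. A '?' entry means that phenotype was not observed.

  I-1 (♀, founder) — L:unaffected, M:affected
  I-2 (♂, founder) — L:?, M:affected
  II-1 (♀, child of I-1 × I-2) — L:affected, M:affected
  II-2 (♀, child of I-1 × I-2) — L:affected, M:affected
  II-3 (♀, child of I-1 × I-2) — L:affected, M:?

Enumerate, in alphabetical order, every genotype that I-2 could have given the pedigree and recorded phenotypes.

I-2 ∈ {LL MM, LL Mm, Ll MM, Ll Mm}

L/I-1 un ·: ll
L/I-2 ? ·: Ll|LL
L/II-1 aff I-1×I-2: Ll
L/II-2 aff I-1×I-2: Ll
L/II-3 aff I-1×I-2: Ll
⇒ L over [I-1,I-2,II-1,II-2,II-3]: 2 consistent
M/I-1 aff ·: Mm|MM
M/I-2 aff ·: Mm|MM
M/II-1 aff I-1×I-2: Mm|MM
M/II-2 aff I-1×I-2: Mm|MM
M/II-3 ? I-1×I-2: mm|Mm|MM
⇒ M over [I-1,I-2,II-1,II-2,II-3]: 29 consistent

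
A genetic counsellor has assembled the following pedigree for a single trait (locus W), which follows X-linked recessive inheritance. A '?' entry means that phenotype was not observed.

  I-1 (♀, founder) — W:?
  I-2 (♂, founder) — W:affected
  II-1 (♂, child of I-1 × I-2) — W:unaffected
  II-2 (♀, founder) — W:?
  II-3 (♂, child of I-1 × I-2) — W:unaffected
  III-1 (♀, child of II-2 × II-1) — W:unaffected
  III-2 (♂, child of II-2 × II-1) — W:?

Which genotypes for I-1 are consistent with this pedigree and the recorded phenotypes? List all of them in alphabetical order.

I-1 ∈ {X^WX^W, X^WX^w}

W/I-1 ? ·: X^WX^W|X^WX^w
W/I-2 aff ·: X^wY
W/II-1 un I-1×I-2: X^WY
W/II-2 ? ·: X^WX^W|X^WX^w|X^wX^w
W/II-3 un I-1×I-2: X^WY
W/III-1 un II-2×II-1: X^WX^W|X^WX^w
W/III-2 ? II-2×II-1: X^WY|X^wY
⇒ W over [I-1,I-2,II-1,II-2,II-3,III-1,III-2]: 12 consistent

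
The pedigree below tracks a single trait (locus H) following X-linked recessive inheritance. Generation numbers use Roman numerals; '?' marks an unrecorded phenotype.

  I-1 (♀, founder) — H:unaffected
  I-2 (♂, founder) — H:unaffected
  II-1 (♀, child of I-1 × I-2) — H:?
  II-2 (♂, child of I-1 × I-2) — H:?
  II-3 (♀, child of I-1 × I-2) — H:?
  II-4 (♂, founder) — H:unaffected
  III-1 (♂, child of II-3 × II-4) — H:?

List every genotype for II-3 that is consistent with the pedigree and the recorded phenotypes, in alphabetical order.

II-3 ∈ {X^HX^H, X^HX^h}

H/I-1 un ·: X^HX^H|X^HX^h
H/I-2 un ·: X^HY
H/II-1 ? I-1×I-2: X^HX^H|X^HX^h
H/II-2 ? I-1×I-2: X^HY|X^hY
H/II-3 ? I-1×I-2: X^HX^H|X^HX^h
H/II-4 un ·: X^HY
H/III-1 ? II-3×II-4: X^HY|X^hY
⇒ H over [I-1,I-2,II-1,II-2,II-3,II-4,III-1]: 13 consistent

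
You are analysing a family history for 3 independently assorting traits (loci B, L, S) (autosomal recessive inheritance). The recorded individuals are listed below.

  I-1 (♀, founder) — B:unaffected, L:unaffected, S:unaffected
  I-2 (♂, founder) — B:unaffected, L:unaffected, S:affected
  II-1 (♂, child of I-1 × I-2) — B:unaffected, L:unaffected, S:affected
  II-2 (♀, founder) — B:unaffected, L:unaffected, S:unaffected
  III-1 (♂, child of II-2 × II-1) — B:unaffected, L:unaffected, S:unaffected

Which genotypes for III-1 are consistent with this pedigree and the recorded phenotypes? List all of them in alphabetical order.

III-1 ∈ {BB LL Ss, BB Ll Ss, Bb LL Ss, Bb Ll Ss}

B/I-1 un ·: BB|Bb
B/I-2 un ·: BB|Bb
B/II-1 un I-1×I-2: BB|Bb
B/II-2 un ·: BB|Bb
B/III-1 un II-2×II-1: BB|Bb
⇒ B over [I-1,I-2,II-1,II-2,III-1]: 24 consistent
L/I-1 un ·: LL|Ll
L/I-2 un ·: LL|Ll
L/II-1 un I-1×I-2: LL|Ll
L/II-2 un ·: LL|Ll
L/III-1 un II-2×II-1: LL|Ll
⇒ L over [I-1,I-2,II-1,II-2,III-1]: 24 consistent
S/I-1 un ·: Ss
S/I-2 aff ·: ss
S/II-1 aff I-1×I-2: ss
S/II-2 un ·: SS|Ss
S/III-1 un II-2×II-1: Ss
⇒ S over [I-1,I-2,II-1,II-2,III-1]: 2 consistent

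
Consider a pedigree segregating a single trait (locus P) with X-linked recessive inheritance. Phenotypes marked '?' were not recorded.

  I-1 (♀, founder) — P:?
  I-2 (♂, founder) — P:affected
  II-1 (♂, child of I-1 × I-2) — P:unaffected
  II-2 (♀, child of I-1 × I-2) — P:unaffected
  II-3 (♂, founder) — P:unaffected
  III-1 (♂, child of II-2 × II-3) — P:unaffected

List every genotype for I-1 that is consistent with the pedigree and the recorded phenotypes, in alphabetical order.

I-1 ∈ {X^PX^P, X^PX^p}

P/I-1 ? ·: X^PX^P|X^PX^p
P/I-2 aff ·: X^pY
P/II-1 un I-1×I-2: X^PY
P/II-2 un I-1×I-2: X^PX^p
P/II-3 un ·: X^PY
P/III-1 un II-2×II-3: X^PY
⇒ P over [I-1,I-2,II-1,II-2,II-3,III-1]: 2 consistent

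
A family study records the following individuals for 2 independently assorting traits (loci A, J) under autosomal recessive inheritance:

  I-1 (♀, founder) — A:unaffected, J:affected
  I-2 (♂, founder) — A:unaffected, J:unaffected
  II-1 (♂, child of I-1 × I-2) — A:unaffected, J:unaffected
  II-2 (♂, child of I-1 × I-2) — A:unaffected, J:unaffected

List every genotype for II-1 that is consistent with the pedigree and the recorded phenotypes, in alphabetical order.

II-1 ∈ {AA Jj, Aa Jj}

A/I-1 un ·: AA|Aa
A/I-2 un ·: AA|Aa
A/II-1 un I-1×I-2: AA|Aa
A/II-2 un I-1×I-2: AA|Aa
⇒ A over [I-1,I-2,II-1,II-2]: 13 consistent
J/I-1 aff ·: jj
J/I-2 un ·: JJ|Jj
J/II-1 un I-1×I-2: Jj
J/II-2 un I-1×I-2: Jj
⇒ J over [I-1,I-2,II-1,II-2]: 2 consistent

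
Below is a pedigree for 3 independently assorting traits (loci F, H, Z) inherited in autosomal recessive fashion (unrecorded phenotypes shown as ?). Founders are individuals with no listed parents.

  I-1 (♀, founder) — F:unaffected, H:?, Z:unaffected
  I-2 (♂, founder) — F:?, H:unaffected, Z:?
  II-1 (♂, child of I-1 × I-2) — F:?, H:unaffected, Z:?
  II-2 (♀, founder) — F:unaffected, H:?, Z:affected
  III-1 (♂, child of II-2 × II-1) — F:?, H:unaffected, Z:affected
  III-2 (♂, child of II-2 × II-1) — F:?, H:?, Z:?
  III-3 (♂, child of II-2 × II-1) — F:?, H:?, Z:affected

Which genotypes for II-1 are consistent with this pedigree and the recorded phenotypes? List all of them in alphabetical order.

II-1 ∈ {FF HH Zz, FF HH zz, FF Hh Zz, FF Hh zz, Ff HH Zz, Ff HH zz, Ff Hh Zz, Ff Hh zz, ff HH Zz, ff HH zz, ff Hh Zz, ff Hh zz}

F/I-1 un ·: FF|Ff
F/I-2 ? ·: FF|Ff|ff
F/II-1 ? I-1×I-2: FF|Ff|ff
F/II-2 un ·: FF|Ff
F/III-1 ? II-2×II-1: FF|Ff|ff
F/III-2 ? II-2×II-1: FF|Ff|ff
F/III-3 ? II-2×II-1: FF|Ff|ff
⇒ F over [I-1,I-2,II-1,II-2,III-1,III-2,III-3]: 229 consistent
H/I-1 ? ·: HH|Hh|hh
H/I-2 un ·: HH|Hh
H/II-1 un I-1×I-2: HH|Hh
H/II-2 ? ·: HH|Hh|hh
H/III-1 un II-2×II-1: HH|Hh
H/III-2 ? II-2×II-1: HH|Hh|hh
H/III-3 ? II-2×II-1: HH|Hh|hh
⇒ H over [I-1,I-2,II-1,II-2,III-1,III-2,III-3]: 190 consistent
Z/I-1 un ·: ZZ|Zz
Z/I-2 ? ·: ZZ|Zz|zz
Z/II-1 ? I-1×I-2: Zz|zz
Z/II-2 aff ·: zz
Z/III-1 aff II-2×II-1: zz
Z/III-2 ? II-2×II-1: Zz|zz
Z/III-3 aff II-2×II-1: zz
⇒ Z over [I-1,I-2,II-1,II-2,III-1,III-2,III-3]: 12 consistent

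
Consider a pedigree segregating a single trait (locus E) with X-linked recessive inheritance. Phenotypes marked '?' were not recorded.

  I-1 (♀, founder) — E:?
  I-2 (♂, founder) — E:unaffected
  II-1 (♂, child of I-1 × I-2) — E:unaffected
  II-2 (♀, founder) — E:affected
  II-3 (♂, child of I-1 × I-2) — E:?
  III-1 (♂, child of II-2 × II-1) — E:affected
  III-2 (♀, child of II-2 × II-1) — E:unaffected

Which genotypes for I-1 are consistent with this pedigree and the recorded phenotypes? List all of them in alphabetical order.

I-1 ∈ {X^EX^E, X^EX^e}

E/I-1 ? ·: X^EX^E|X^EX^e
E/I-2 un ·: X^EY
E/II-1 un I-1×I-2: X^EY
E/II-2 aff ·: X^eX^e
E/II-3 ? I-1×I-2: X^EY|X^eY
E/III-1 aff II-2×II-1: X^eY
E/III-2 un II-2×II-1: X^EX^e
⇒ E over [I-1,I-2,II-1,II-2,II-3,III-1,III-2]: 3 consistent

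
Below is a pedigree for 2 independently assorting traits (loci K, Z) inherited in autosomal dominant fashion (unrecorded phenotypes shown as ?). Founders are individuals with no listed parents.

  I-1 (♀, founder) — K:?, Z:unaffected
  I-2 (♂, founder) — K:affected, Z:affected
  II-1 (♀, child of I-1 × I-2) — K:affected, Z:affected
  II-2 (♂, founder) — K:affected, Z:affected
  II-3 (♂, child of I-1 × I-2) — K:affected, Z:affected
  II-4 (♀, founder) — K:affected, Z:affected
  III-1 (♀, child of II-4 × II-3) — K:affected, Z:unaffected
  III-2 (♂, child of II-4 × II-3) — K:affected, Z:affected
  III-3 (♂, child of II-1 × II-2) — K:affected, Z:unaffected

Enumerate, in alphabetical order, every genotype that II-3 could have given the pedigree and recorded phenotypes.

K/I-1 ? ·: kk|Kk|KK
K/I-2 aff ·: Kk|KK
K/II-1 aff I-1×I-2: Kk|KK
K/II-2 aff ·: Kk|KK
K/II-3 aff I-1×I-2: Kk|KK
K/II-4 aff ·: Kk|KK
K/III-1 aff II-4×II-3: Kk|KK
K/III-2 aff II-4×II-3: Kk|KK
K/III-3 aff II-1×II-2: Kk|KK
⇒ K over [I-1,I-2,II-1,II-2,II-3,II-4,III-1,III-2,III-3]: 352 consistent
Z/I-1 un ·: zz
Z/I-2 aff ·: Zz|ZZ
Z/II-1 aff I-1×I-2: Zz
Z/II-2 aff ·: Zz
Z/II-3 aff I-1×I-2: Zz
Z/II-4 aff ·: Zz
Z/III-1 un II-4×II-3: zz
Z/III-2 aff II-4×II-3: Zz|ZZ
Z/III-3 un II-1×II-2: zz
⇒ Z over [I-1,I-2,II-1,II-2,II-3,II-4,III-1,III-2,III-3]: 4 consistent

II-3 ∈ {KK Zz, Kk Zz}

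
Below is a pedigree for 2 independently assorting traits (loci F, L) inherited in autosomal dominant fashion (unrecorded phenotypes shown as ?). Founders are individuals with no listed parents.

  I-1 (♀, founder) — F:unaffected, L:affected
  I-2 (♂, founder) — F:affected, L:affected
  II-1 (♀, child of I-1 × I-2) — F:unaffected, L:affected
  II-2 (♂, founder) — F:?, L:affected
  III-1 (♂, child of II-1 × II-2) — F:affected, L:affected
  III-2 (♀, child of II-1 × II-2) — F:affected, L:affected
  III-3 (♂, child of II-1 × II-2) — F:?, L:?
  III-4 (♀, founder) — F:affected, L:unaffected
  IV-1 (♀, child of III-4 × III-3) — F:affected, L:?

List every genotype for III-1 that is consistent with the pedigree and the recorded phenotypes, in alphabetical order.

F/I-1 un ·: ff
F/I-2 aff ·: Ff
F/II-1 un I-1×I-2: ff
F/II-2 ? ·: Ff|FF
F/III-1 aff II-1×II-2: Ff
F/III-2 aff II-1×II-2: Ff
F/III-3 ? II-1×II-2: ff|Ff
F/III-4 aff ·: Ff|FF
F/IV-1 aff III-4×III-3: Ff|FF
⇒ F over [I-1,I-2,II-1,II-2,III-1,III-2,III-3,III-4,IV-1]: 10 consistent
L/I-1 aff ·: Ll|LL
L/I-2 aff ·: Ll|LL
L/II-1 aff I-1×I-2: Ll|LL
L/II-2 aff ·: Ll|LL
L/III-1 aff II-1×II-2: Ll|LL
L/III-2 aff II-1×II-2: Ll|LL
L/III-3 ? II-1×II-2: ll|Ll|LL
L/III-4 un ·: ll
L/IV-1 ? III-4×III-3: ll|Ll
⇒ L over [I-1,I-2,II-1,II-2,III-1,III-2,III-3,III-4,IV-1]: 136 consistent

III-1 ∈ {Ff LL, Ff Ll}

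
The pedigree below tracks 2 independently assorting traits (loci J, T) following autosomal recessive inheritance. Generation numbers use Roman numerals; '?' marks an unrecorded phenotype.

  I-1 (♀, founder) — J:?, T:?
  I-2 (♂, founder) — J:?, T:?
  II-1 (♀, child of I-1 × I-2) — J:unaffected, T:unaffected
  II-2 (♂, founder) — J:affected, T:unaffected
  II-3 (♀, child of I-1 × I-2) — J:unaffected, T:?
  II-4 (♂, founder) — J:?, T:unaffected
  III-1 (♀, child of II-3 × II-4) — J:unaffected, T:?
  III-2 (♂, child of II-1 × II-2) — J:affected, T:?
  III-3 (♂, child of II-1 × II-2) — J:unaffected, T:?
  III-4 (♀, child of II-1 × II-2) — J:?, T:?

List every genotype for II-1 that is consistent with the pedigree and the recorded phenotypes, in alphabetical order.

II-1 ∈ {Jj TT, Jj Tt}

J/I-1 ? ·: JJ|Jj|jj
J/I-2 ? ·: JJ|Jj|jj
J/II-1 un I-1×I-2: Jj
J/II-2 aff ·: jj
J/II-3 un I-1×I-2: JJ|Jj
J/II-4 ? ·: JJ|Jj|jj
J/III-1 un II-3×II-4: JJ|Jj
J/III-2 aff II-1×II-2: jj
J/III-3 un II-1×II-2: Jj
J/III-4 ? II-1×II-2: Jj|jj
⇒ J over [I-1,I-2,II-1,II-2,II-3,II-4,III-1,III-2,III-3,III-4]: 94 consistent
T/I-1 ? ·: TT|Tt|tt
T/I-2 ? ·: TT|Tt|tt
T/II-1 un I-1×I-2: TT|Tt
T/II-2 un ·: TT|Tt
T/II-3 ? I-1×I-2: TT|Tt|tt
T/II-4 un ·: TT|Tt
T/III-1 ? II-3×II-4: TT|Tt|tt
T/III-2 ? II-1×II-2: TT|Tt|tt
T/III-3 ? II-1×II-2: TT|Tt|tt
T/III-4 ? II-1×II-2: TT|Tt|tt
⇒ T over [I-1,I-2,II-1,II-2,II-3,II-4,III-1,III-2,III-3,III-4]: 2125 consistent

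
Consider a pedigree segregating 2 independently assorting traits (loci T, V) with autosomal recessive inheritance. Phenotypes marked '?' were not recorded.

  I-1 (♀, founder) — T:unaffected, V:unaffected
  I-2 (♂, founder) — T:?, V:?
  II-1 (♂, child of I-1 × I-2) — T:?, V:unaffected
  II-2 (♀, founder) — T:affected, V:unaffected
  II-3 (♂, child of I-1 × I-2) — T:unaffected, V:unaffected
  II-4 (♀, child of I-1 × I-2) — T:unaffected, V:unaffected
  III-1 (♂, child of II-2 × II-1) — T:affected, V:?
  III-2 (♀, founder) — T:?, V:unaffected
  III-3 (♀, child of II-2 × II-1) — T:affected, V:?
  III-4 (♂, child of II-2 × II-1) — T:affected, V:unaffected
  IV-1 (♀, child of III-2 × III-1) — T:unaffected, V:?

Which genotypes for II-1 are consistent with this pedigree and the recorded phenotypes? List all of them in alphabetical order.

T/I-1 un ·: TT|Tt
T/I-2 ? ·: TT|Tt|tt
T/II-1 ? I-1×I-2: Tt|tt
T/II-2 aff ·: tt
T/II-3 un I-1×I-2: TT|Tt
T/II-4 un I-1×I-2: TT|Tt
T/III-1 aff II-2×II-1: tt
T/III-2 ? ·: TT|Tt
T/III-3 aff II-2×II-1: tt
T/III-4 aff II-2×II-1: tt
T/IV-1 un III-2×III-1: Tt
⇒ T over [I-1,I-2,II-1,II-2,II-3,II-4,III-1,III-2,III-3,III-4,IV-1]: 38 consistent
V/I-1 un ·: VV|Vv
V/I-2 ? ·: VV|Vv|vv
V/II-1 un I-1×I-2: VV|Vv
V/II-2 un ·: VV|Vv
V/II-3 un I-1×I-2: VV|Vv
V/II-4 un I-1×I-2: VV|Vv
V/III-1 ? II-2×II-1: VV|Vv|vv
V/III-2 un ·: VV|Vv
V/III-3 ? II-2×II-1: VV|Vv|vv
V/III-4 un II-2×II-1: VV|Vv
V/IV-1 ? III-2×III-1: VV|Vv|vv
⇒ V over [I-1,I-2,II-1,II-2,II-3,II-4,III-1,III-2,III-3,III-4,IV-1]: 1827 consistent

II-1 ∈ {Tt VV, Tt Vv, tt VV, tt Vv}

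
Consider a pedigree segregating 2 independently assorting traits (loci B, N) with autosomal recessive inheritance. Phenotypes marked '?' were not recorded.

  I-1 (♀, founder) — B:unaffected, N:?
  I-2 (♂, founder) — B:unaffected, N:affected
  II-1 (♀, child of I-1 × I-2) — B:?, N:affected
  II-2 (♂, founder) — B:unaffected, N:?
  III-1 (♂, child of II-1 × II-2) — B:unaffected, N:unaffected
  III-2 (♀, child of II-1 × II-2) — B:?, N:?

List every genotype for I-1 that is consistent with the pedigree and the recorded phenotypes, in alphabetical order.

B/I-1 un ·: BB|Bb
B/I-2 un ·: BB|Bb
B/II-1 ? I-1×I-2: BB|Bb|bb
B/II-2 un ·: BB|Bb
B/III-1 un II-1×II-2: BB|Bb
B/III-2 ? II-1×II-2: BB|Bb|bb
⇒ B over [I-1,I-2,II-1,II-2,III-1,III-2]: 53 consistent
N/I-1 ? ·: Nn|nn
N/I-2 aff ·: nn
N/II-1 aff I-1×I-2: nn
N/II-2 ? ·: NN|Nn
N/III-1 un II-1×II-2: Nn
N/III-2 ? II-1×II-2: Nn|nn
⇒ N over [I-1,I-2,II-1,II-2,III-1,III-2]: 6 consistent

I-1 ∈ {BB Nn, BB nn, Bb Nn, Bb nn}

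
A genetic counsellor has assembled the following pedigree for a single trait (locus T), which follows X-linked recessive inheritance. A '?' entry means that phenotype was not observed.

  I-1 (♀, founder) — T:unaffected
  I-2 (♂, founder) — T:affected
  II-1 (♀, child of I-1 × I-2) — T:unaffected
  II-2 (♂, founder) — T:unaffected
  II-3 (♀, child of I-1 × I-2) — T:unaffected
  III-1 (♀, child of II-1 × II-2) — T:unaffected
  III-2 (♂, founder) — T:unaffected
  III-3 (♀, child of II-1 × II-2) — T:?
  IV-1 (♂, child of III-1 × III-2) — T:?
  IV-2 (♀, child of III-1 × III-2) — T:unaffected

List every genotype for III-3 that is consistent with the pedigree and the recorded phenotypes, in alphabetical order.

T/I-1 un ·: X^TX^T|X^TX^t
T/I-2 aff ·: X^tY
T/II-1 un I-1×I-2: X^TX^t
T/II-2 un ·: X^TY
T/II-3 un I-1×I-2: X^TX^t
T/III-1 un II-1×II-2: X^TX^T|X^TX^t
T/III-2 un ·: X^TY
T/III-3 ? II-1×II-2: X^TX^T|X^TX^t
T/IV-1 ? III-1×III-2: X^TY|X^tY
T/IV-2 un III-1×III-2: X^TX^T|X^TX^t
⇒ T over [I-1,I-2,II-1,II-2,II-3,III-1,III-2,III-3,IV-1,IV-2]: 20 consistent

III-3 ∈ {X^TX^T, X^TX^t}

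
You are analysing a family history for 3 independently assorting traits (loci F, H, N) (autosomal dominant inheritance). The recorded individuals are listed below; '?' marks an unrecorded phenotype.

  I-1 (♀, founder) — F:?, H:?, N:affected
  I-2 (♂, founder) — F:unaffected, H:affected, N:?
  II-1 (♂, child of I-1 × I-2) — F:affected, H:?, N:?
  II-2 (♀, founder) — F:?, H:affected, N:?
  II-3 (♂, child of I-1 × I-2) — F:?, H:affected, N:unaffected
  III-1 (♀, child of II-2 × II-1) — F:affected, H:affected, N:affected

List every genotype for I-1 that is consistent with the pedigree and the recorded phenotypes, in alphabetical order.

I-1 ∈ {FF HH Nn, FF Hh Nn, FF hh Nn, Ff HH Nn, Ff Hh Nn, Ff hh Nn}

F/I-1 ? ·: Ff|FF
F/I-2 un ·: ff
F/II-1 aff I-1×I-2: Ff
F/II-2 ? ·: ff|Ff|FF
F/II-3 ? I-1×I-2: ff|Ff
F/III-1 aff II-2×II-1: Ff|FF
⇒ F over [I-1,I-2,II-1,II-2,II-3,III-1]: 15 consistent
H/I-1 ? ·: hh|Hh|HH
H/I-2 aff ·: Hh|HH
H/II-1 ? I-1×I-2: hh|Hh|HH
H/II-2 aff ·: Hh|HH
H/II-3 aff I-1×I-2: Hh|HH
H/III-1 aff II-2×II-1: Hh|HH
⇒ H over [I-1,I-2,II-1,II-2,II-3,III-1]: 59 consistent
N/I-1 aff ·: Nn
N/I-2 ? ·: nn|Nn
N/II-1 ? I-1×I-2: nn|Nn|NN
N/II-2 ? ·: nn|Nn|NN
N/II-3 un I-1×I-2: nn
N/III-1 aff II-2×II-1: Nn|NN
⇒ N over [I-1,I-2,II-1,II-2,II-3,III-1]: 18 consistent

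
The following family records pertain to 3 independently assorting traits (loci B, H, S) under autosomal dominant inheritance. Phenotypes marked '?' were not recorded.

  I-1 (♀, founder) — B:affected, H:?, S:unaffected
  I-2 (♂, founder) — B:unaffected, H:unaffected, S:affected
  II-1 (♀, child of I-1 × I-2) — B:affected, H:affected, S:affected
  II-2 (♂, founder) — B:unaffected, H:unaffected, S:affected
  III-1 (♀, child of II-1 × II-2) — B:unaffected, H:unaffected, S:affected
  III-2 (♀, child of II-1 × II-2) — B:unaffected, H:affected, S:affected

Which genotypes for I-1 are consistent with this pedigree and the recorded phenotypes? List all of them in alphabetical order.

B/I-1 aff ·: Bb|BB
B/I-2 un ·: bb
B/II-1 aff I-1×I-2: Bb
B/II-2 un ·: bb
B/III-1 un II-1×II-2: bb
B/III-2 un II-1×II-2: bb
⇒ B over [I-1,I-2,II-1,II-2,III-1,III-2]: 2 consistent
H/I-1 ? ·: Hh|HH
H/I-2 un ·: hh
H/II-1 aff I-1×I-2: Hh
H/II-2 un ·: hh
H/III-1 un II-1×II-2: hh
H/III-2 aff II-1×II-2: Hh
⇒ H over [I-1,I-2,II-1,II-2,III-1,III-2]: 2 consistent
S/I-1 un ·: ss
S/I-2 aff ·: Ss|SS
S/II-1 aff I-1×I-2: Ss
S/II-2 aff ·: Ss|SS
S/III-1 aff II-1×II-2: Ss|SS
S/III-2 aff II-1×II-2: Ss|SS
⇒ S over [I-1,I-2,II-1,II-2,III-1,III-2]: 16 consistent

I-1 ∈ {BB HH ss, BB Hh ss, Bb HH ss, Bb Hh ss}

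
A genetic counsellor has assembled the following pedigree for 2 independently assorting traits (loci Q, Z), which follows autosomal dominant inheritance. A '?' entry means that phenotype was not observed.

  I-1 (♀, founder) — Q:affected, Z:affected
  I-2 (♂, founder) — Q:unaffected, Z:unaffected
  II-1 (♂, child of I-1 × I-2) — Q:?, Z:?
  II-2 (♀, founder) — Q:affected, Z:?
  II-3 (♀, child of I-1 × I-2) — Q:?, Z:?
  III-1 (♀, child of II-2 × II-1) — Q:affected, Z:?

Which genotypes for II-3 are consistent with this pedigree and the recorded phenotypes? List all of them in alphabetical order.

II-3 ∈ {Qq Zz, Qq zz, qq Zz, qq zz}

Q/I-1 aff ·: Qq|QQ
Q/I-2 un ·: qq
Q/II-1 ? I-1×I-2: qq|Qq
Q/II-2 aff ·: Qq|QQ
Q/II-3 ? I-1×I-2: qq|Qq
Q/III-1 aff II-2×II-1: Qq|QQ
⇒ Q over [I-1,I-2,II-1,II-2,II-3,III-1]: 16 consistent
Z/I-1 aff ·: Zz|ZZ
Z/I-2 un ·: zz
Z/II-1 ? I-1×I-2: zz|Zz
Z/II-2 ? ·: zz|Zz|ZZ
Z/II-3 ? I-1×I-2: zz|Zz
Z/III-1 ? II-2×II-1: zz|Zz|ZZ
⇒ Z over [I-1,I-2,II-1,II-2,II-3,III-1]: 29 consistent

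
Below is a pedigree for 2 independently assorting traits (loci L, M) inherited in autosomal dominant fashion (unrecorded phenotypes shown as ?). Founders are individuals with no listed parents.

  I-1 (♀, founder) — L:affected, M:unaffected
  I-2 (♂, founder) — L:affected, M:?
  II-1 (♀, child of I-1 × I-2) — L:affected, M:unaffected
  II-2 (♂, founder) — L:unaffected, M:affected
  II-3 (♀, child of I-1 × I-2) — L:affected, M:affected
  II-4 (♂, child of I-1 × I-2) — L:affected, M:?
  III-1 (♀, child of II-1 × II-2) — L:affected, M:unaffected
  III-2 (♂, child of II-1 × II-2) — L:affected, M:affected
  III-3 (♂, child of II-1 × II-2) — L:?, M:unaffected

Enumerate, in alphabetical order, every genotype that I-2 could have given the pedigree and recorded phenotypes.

L/I-1 aff ·: Ll|LL
L/I-2 aff ·: Ll|LL
L/II-1 aff I-1×I-2: Ll|LL
L/II-2 un ·: ll
L/II-3 aff I-1×I-2: Ll|LL
L/II-4 aff I-1×I-2: Ll|LL
L/III-1 aff II-1×II-2: Ll
L/III-2 aff II-1×II-2: Ll
L/III-3 ? II-1×II-2: ll|Ll
⇒ L over [I-1,I-2,II-1,II-2,II-3,II-4,III-1,III-2,III-3]: 37 consistent
M/I-1 un ·: mm
M/I-2 ? ·: Mm
M/II-1 un I-1×I-2: mm
M/II-2 aff ·: Mm
M/II-3 aff I-1×I-2: Mm
M/II-4 ? I-1×I-2: mm|Mm
M/III-1 un II-1×II-2: mm
M/III-2 aff II-1×II-2: Mm
M/III-3 un II-1×II-2: mm
⇒ M over [I-1,I-2,II-1,II-2,II-3,II-4,III-1,III-2,III-3]: 2 consistent

I-2 ∈ {LL Mm, Ll Mm}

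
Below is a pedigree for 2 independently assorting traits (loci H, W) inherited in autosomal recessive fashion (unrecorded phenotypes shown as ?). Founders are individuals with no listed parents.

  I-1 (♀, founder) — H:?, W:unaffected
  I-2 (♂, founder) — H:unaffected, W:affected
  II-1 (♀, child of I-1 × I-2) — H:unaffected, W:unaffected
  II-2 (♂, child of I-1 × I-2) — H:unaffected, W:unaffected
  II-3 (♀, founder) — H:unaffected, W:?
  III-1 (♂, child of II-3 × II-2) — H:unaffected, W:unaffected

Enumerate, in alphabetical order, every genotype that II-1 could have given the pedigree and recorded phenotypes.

II-1 ∈ {HH Ww, Hh Ww}

H/I-1 ? ·: HH|Hh|hh
H/I-2 un ·: HH|Hh
H/II-1 un I-1×I-2: HH|Hh
H/II-2 un I-1×I-2: HH|Hh
H/II-3 un ·: HH|Hh
H/III-1 un II-3×II-2: HH|Hh
⇒ H over [I-1,I-2,II-1,II-2,II-3,III-1]: 53 consistent
W/I-1 un ·: WW|Ww
W/I-2 aff ·: ww
W/II-1 un I-1×I-2: Ww
W/II-2 un I-1×I-2: Ww
W/II-3 ? ·: WW|Ww|ww
W/III-1 un II-3×II-2: WW|Ww
⇒ W over [I-1,I-2,II-1,II-2,II-3,III-1]: 10 consistent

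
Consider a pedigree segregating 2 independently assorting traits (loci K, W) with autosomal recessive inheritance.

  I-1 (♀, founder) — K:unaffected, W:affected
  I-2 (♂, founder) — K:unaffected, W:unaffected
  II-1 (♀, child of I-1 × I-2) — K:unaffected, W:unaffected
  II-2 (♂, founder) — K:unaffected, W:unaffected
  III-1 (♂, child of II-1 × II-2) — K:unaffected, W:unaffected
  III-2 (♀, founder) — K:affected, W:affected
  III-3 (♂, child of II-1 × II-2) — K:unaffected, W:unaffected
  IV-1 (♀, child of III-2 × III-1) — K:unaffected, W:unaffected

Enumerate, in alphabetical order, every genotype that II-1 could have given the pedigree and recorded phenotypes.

II-1 ∈ {KK Ww, Kk Ww}

K/I-1 un ·: KK|Kk
K/I-2 un ·: KK|Kk
K/II-1 un I-1×I-2: KK|Kk
K/II-2 un ·: KK|Kk
K/III-1 un II-1×II-2: KK|Kk
K/III-2 aff ·: kk
K/III-3 un II-1×II-2: KK|Kk
K/IV-1 un III-2×III-1: Kk
⇒ K over [I-1,I-2,II-1,II-2,III-1,III-2,III-3,IV-1]: 44 consistent
W/I-1 aff ·: ww
W/I-2 un ·: WW|Ww
W/II-1 un I-1×I-2: Ww
W/II-2 un ·: WW|Ww
W/III-1 un II-1×II-2: WW|Ww
W/III-2 aff ·: ww
W/III-3 un II-1×II-2: WW|Ww
W/IV-1 un III-2×III-1: Ww
⇒ W over [I-1,I-2,II-1,II-2,III-1,III-2,III-3,IV-1]: 16 consistent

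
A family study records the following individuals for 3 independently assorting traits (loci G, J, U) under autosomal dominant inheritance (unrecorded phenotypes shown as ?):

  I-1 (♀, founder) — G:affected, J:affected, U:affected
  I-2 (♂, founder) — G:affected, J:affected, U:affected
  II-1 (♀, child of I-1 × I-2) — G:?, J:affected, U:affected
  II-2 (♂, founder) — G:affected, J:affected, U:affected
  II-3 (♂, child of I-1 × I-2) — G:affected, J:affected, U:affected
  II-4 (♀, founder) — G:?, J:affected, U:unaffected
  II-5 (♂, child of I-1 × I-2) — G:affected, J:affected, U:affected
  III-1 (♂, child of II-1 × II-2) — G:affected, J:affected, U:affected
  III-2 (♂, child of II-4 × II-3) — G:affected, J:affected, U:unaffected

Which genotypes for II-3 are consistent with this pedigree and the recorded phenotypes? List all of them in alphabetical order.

G/I-1 aff ·: Gg|GG
G/I-2 aff ·: Gg|GG
G/II-1 ? I-1×I-2: gg|Gg|GG
G/II-2 aff ·: Gg|GG
G/II-3 aff I-1×I-2: Gg|GG
G/II-4 ? ·: gg|Gg|GG
G/II-5 aff I-1×I-2: Gg|GG
G/III-1 aff II-1×II-2: Gg|GG
G/III-2 aff II-4×II-3: Gg|GG
⇒ G over [I-1,I-2,II-1,II-2,II-3,II-4,II-5,III-1,III-2]: 426 consistent
J/I-1 aff ·: Jj|JJ
J/I-2 aff ·: Jj|JJ
J/II-1 aff I-1×I-2: Jj|JJ
J/II-2 aff ·: Jj|JJ
J/II-3 aff I-1×I-2: Jj|JJ
J/II-4 aff ·: Jj|JJ
J/II-5 aff I-1×I-2: Jj|JJ
J/III-1 aff II-1×II-2: Jj|JJ
J/III-2 aff II-4×II-3: Jj|JJ
⇒ J over [I-1,I-2,II-1,II-2,II-3,II-4,II-5,III-1,III-2]: 303 consistent
U/I-1 aff ·: Uu|UU
U/I-2 aff ·: Uu|UU
U/II-1 aff I-1×I-2: Uu|UU
U/II-2 aff ·: Uu|UU
U/II-3 aff I-1×I-2: Uu
U/II-4 un ·: uu
U/II-5 aff I-1×I-2: Uu|UU
U/III-1 aff II-1×II-2: Uu|UU
U/III-2 un II-4×II-3: uu
⇒ U over [I-1,I-2,II-1,II-2,II-3,II-4,II-5,III-1,III-2]: 42 consistent

II-3 ∈ {GG JJ Uu, GG Jj Uu, Gg JJ Uu, Gg Jj Uu}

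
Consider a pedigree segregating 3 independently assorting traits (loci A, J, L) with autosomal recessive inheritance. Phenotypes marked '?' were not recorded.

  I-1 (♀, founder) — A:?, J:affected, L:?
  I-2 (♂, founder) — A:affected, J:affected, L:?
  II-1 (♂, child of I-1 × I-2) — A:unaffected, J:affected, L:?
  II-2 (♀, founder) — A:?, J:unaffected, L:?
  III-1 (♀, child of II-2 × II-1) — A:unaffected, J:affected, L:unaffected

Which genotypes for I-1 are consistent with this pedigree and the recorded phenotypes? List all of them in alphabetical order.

I-1 ∈ {AA jj LL, AA jj Ll, AA jj ll, Aa jj LL, Aa jj Ll, Aa jj ll}

A/I-1 ? ·: AA|Aa
A/I-2 aff ·: aa
A/II-1 un I-1×I-2: Aa
A/II-2 ? ·: AA|Aa|aa
A/III-1 un II-2×II-1: AA|Aa
⇒ A over [I-1,I-2,II-1,II-2,III-1]: 10 consistent
J/I-1 aff ·: jj
J/I-2 aff ·: jj
J/II-1 aff I-1×I-2: jj
J/II-2 un ·: Jj
J/III-1 aff II-2×II-1: jj
⇒ J over [I-1,I-2,II-1,II-2,III-1]: 1 consistent
L/I-1 ? ·: LL|Ll|ll
L/I-2 ? ·: LL|Ll|ll
L/II-1 ? I-1×I-2: LL|Ll|ll
L/II-2 ? ·: LL|Ll|ll
L/III-1 un II-2×II-1: LL|Ll
⇒ L over [I-1,I-2,II-1,II-2,III-1]: 59 consistent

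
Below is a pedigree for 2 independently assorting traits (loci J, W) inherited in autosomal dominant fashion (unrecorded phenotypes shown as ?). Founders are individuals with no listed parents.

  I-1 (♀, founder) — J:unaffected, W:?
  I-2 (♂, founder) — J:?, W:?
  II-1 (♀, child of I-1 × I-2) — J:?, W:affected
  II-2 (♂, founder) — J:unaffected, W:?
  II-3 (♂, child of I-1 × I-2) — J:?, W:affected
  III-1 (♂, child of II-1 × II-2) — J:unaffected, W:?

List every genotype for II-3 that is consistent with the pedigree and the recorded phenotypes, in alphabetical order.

II-3 ∈ {Jj WW, Jj Ww, jj WW, jj Ww}

J/I-1 un ·: jj
J/I-2 ? ·: jj|Jj|JJ
J/II-1 ? I-1×I-2: jj|Jj
J/II-2 un ·: jj
J/II-3 ? I-1×I-2: jj|Jj
J/III-1 un II-1×II-2: jj
⇒ J over [I-1,I-2,II-1,II-2,II-3,III-1]: 6 consistent
W/I-1 ? ·: ww|Ww|WW
W/I-2 ? ·: ww|Ww|WW
W/II-1 aff I-1×I-2: Ww|WW
W/II-2 ? ·: ww|Ww|WW
W/II-3 aff I-1×I-2: Ww|WW
W/III-1 ? II-1×II-2: ww|Ww|WW
⇒ W over [I-1,I-2,II-1,II-2,II-3,III-1]: 98 consistent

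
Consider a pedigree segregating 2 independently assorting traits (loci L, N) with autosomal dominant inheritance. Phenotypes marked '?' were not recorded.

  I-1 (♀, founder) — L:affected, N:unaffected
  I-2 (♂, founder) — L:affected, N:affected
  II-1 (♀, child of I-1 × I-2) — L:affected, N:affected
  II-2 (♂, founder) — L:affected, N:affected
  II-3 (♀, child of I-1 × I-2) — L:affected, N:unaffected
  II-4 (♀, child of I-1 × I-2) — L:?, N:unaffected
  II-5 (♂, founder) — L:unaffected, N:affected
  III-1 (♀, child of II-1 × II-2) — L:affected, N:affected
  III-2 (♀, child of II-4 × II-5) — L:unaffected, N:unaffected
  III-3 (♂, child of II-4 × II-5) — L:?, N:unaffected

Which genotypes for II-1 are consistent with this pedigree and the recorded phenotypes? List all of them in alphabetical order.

II-1 ∈ {LL Nn, Ll Nn}

L/I-1 aff ·: Ll|LL
L/I-2 aff ·: Ll|LL
L/II-1 aff I-1×I-2: Ll|LL
L/II-2 aff ·: Ll|LL
L/II-3 aff I-1×I-2: Ll|LL
L/II-4 ? I-1×I-2: ll|Ll
L/II-5 un ·: ll
L/III-1 aff II-1×II-2: Ll|LL
L/III-2 un II-4×II-5: ll
L/III-3 ? II-4×II-5: ll|Ll
⇒ L over [I-1,I-2,II-1,II-2,II-3,II-4,II-5,III-1,III-2,III-3]: 98 consistent
N/I-1 un ·: nn
N/I-2 aff ·: Nn
N/II-1 aff I-1×I-2: Nn
N/II-2 aff ·: Nn|NN
N/II-3 un I-1×I-2: nn
N/II-4 un I-1×I-2: nn
N/II-5 aff ·: Nn
N/III-1 aff II-1×II-2: Nn|NN
N/III-2 un II-4×II-5: nn
N/III-3 un II-4×II-5: nn
⇒ N over [I-1,I-2,II-1,II-2,II-3,II-4,II-5,III-1,III-2,III-3]: 4 consistent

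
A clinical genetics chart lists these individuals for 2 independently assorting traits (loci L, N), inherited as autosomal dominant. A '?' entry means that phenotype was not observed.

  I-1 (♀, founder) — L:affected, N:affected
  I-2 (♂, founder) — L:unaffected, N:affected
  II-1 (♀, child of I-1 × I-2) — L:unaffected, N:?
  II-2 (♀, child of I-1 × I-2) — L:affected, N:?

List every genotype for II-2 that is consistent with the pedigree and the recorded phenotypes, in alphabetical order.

L/I-1 aff ·: Ll
L/I-2 un ·: ll
L/II-1 un I-1×I-2: ll
L/II-2 aff I-1×I-2: Ll
⇒ L over [I-1,I-2,II-1,II-2]: 1 consistent
N/I-1 aff ·: Nn|NN
N/I-2 aff ·: Nn|NN
N/II-1 ? I-1×I-2: nn|Nn|NN
N/II-2 ? I-1×I-2: nn|Nn|NN
⇒ N over [I-1,I-2,II-1,II-2]: 18 consistent

II-2 ∈ {Ll NN, Ll Nn, Ll nn}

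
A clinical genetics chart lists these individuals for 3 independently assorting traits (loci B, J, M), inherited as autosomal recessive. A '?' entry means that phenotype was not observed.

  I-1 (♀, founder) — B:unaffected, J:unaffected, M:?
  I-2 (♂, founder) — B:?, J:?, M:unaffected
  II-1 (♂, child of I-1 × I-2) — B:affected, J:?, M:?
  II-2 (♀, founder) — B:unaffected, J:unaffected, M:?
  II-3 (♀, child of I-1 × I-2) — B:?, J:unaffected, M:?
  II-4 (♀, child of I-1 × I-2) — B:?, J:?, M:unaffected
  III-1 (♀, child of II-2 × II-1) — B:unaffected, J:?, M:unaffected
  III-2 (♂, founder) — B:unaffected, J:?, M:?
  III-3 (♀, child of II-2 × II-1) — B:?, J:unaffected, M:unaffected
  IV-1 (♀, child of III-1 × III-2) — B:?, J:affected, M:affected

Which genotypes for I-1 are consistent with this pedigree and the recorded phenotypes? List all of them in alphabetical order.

I-1 ∈ {Bb JJ MM, Bb JJ Mm, Bb JJ mm, Bb Jj MM, Bb Jj Mm, Bb Jj mm}

B/I-1 un ·: Bb
B/I-2 ? ·: Bb|bb
B/II-1 aff I-1×I-2: bb
B/II-2 un ·: BB|Bb
B/II-3 ? I-1×I-2: BB|Bb|bb
B/II-4 ? I-1×I-2: BB|Bb|bb
B/III-1 un II-2×II-1: Bb
B/III-2 un ·: BB|Bb
B/III-3 ? II-2×II-1: Bb|bb
B/IV-1 ? III-1×III-2: BB|Bb|bb
⇒ B over [I-1,I-2,II-1,II-2,II-3,II-4,III-1,III-2,III-3,IV-1]: 195 consistent
J/I-1 un ·: JJ|Jj
J/I-2 ? ·: JJ|Jj|jj
J/II-1 ? I-1×I-2: JJ|Jj|jj
J/II-2 un ·: JJ|Jj
J/II-3 un I-1×I-2: JJ|Jj
J/II-4 ? I-1×I-2: JJ|Jj|jj
J/III-1 ? II-2×II-1: Jj|jj
J/III-2 ? ·: Jj|jj
J/III-3 un II-2×II-1: JJ|Jj
J/IV-1 aff III-1×III-2: jj
⇒ J over [I-1,I-2,II-1,II-2,II-3,II-4,III-1,III-2,III-3,IV-1]: 312 consistent
M/I-1 ? ·: MM|Mm|mm
M/I-2 un ·: MM|Mm
M/II-1 ? I-1×I-2: MM|Mm|mm
M/II-2 ? ·: MM|Mm|mm
M/II-3 ? I-1×I-2: MM|Mm|mm
M/II-4 un I-1×I-2: MM|Mm
M/III-1 un II-2×II-1: Mm
M/III-2 ? ·: Mm|mm
M/III-3 un II-2×II-1: MM|Mm
M/IV-1 aff III-1×III-2: mm
⇒ M over [I-1,I-2,II-1,II-2,II-3,II-4,III-1,III-2,III-3,IV-1]: 292 consistent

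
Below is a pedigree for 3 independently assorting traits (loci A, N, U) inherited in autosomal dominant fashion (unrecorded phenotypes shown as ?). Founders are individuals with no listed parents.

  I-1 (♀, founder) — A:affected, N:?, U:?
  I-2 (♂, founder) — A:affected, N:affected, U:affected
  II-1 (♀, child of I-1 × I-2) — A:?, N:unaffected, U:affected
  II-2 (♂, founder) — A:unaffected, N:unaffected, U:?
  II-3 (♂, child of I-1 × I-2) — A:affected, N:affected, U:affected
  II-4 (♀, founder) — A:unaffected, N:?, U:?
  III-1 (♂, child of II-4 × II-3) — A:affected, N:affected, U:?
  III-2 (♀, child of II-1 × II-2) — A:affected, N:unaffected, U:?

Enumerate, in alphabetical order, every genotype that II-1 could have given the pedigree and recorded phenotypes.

II-1 ∈ {AA nn UU, AA nn Uu, Aa nn UU, Aa nn Uu}

A/I-1 aff ·: Aa|AA
A/I-2 aff ·: Aa|AA
A/II-1 ? I-1×I-2: Aa|AA
A/II-2 un ·: aa
A/II-3 aff I-1×I-2: Aa|AA
A/II-4 un ·: aa
A/III-1 aff II-4×II-3: Aa
A/III-2 aff II-1×II-2: Aa
⇒ A over [I-1,I-2,II-1,II-2,II-3,II-4,III-1,III-2]: 13 consistent
N/I-1 ? ·: nn|Nn
N/I-2 aff ·: Nn
N/II-1 un I-1×I-2: nn
N/II-2 un ·: nn
N/II-3 aff I-1×I-2: Nn|NN
N/II-4 ? ·: nn|Nn|NN
N/III-1 aff II-4×II-3: Nn|NN
N/III-2 un II-1×II-2: nn
⇒ N over [I-1,I-2,II-1,II-2,II-3,II-4,III-1,III-2]: 14 consistent
U/I-1 ? ·: uu|Uu|UU
U/I-2 aff ·: Uu|UU
U/II-1 aff I-1×I-2: Uu|UU
U/II-2 ? ·: uu|Uu|UU
U/II-3 aff I-1×I-2: Uu|UU
U/II-4 ? ·: uu|Uu|UU
U/III-1 ? II-4×II-3: uu|Uu|UU
U/III-2 ? II-1×II-2: uu|Uu|UU
⇒ U over [I-1,I-2,II-1,II-2,II-3,II-4,III-1,III-2]: 477 consistent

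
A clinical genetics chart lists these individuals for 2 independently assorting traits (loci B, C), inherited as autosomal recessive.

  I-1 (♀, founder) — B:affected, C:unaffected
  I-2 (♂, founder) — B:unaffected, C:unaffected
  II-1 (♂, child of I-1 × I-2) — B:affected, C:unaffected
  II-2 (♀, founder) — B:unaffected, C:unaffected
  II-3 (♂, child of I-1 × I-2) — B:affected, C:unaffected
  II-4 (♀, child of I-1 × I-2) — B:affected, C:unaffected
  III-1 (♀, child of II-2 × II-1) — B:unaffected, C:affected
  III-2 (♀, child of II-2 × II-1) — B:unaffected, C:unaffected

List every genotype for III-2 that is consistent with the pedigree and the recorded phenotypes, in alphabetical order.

B/I-1 aff ·: bb
B/I-2 un ·: Bb
B/II-1 aff I-1×I-2: bb
B/II-2 un ·: BB|Bb
B/II-3 aff I-1×I-2: bb
B/II-4 aff I-1×I-2: bb
B/III-1 un II-2×II-1: Bb
B/III-2 un II-2×II-1: Bb
⇒ B over [I-1,I-2,II-1,II-2,II-3,II-4,III-1,III-2]: 2 consistent
C/I-1 un ·: CC|Cc
C/I-2 un ·: CC|Cc
C/II-1 un I-1×I-2: Cc
C/II-2 un ·: Cc
C/II-3 un I-1×I-2: CC|Cc
C/II-4 un I-1×I-2: CC|Cc
C/III-1 aff II-2×II-1: cc
C/III-2 un II-2×II-1: CC|Cc
⇒ C over [I-1,I-2,II-1,II-2,II-3,II-4,III-1,III-2]: 24 consistent

III-2 ∈ {Bb CC, Bb Cc}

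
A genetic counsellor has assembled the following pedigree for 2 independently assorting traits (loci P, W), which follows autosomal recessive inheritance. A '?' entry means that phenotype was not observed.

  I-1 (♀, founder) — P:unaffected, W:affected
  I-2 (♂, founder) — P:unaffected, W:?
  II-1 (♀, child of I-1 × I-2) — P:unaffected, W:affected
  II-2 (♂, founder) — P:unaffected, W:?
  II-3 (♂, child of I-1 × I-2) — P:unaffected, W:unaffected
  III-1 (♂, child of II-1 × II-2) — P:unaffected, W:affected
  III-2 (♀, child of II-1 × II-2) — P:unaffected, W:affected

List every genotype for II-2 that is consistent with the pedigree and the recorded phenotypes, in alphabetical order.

II-2 ∈ {PP Ww, PP ww, Pp Ww, Pp ww}

P/I-1 un ·: PP|Pp
P/I-2 un ·: PP|Pp
P/II-1 un I-1×I-2: PP|Pp
P/II-2 un ·: PP|Pp
P/II-3 un I-1×I-2: PP|Pp
P/III-1 un II-1×II-2: PP|Pp
P/III-2 un II-1×II-2: PP|Pp
⇒ P over [I-1,I-2,II-1,II-2,II-3,III-1,III-2]: 83 consistent
W/I-1 aff ·: ww
W/I-2 ? ·: Ww
W/II-1 aff I-1×I-2: ww
W/II-2 ? ·: Ww|ww
W/II-3 un I-1×I-2: Ww
W/III-1 aff II-1×II-2: ww
W/III-2 aff II-1×II-2: ww
⇒ W over [I-1,I-2,II-1,II-2,II-3,III-1,III-2]: 2 consistent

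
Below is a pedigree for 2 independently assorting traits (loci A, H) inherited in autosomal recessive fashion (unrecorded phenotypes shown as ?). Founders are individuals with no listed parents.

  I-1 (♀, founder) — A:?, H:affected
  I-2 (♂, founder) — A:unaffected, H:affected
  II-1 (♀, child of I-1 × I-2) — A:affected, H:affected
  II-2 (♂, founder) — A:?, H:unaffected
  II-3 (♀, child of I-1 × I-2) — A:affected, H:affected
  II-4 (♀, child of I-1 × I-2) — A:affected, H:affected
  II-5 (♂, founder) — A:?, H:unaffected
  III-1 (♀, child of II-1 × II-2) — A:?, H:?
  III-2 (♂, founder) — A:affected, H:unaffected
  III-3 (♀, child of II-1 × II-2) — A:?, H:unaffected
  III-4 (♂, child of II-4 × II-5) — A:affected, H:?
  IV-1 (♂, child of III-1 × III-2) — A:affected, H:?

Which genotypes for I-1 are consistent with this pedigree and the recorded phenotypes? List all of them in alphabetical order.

A/I-1 ? ·: Aa|aa
A/I-2 un ·: Aa
A/II-1 aff I-1×I-2: aa
A/II-2 ? ·: AA|Aa|aa
A/II-3 aff I-1×I-2: aa
A/II-4 aff I-1×I-2: aa
A/II-5 ? ·: Aa|aa
A/III-1 ? II-1×II-2: Aa|aa
A/III-2 aff ·: aa
A/III-3 ? II-1×II-2: Aa|aa
A/III-4 aff II-4×II-5: aa
A/IV-1 aff III-1×III-2: aa
⇒ A over [I-1,I-2,II-1,II-2,II-3,II-4,II-5,III-1,III-2,III-3,III-4,IV-1]: 24 consistent
H/I-1 aff ·: hh
H/I-2 aff ·: hh
H/II-1 aff I-1×I-2: hh
H/II-2 un ·: HH|Hh
H/II-3 aff I-1×I-2: hh
H/II-4 aff I-1×I-2: hh
H/II-5 un ·: HH|Hh
H/III-1 ? II-1×II-2: Hh|hh
H/III-2 un ·: HH|Hh
H/III-3 un II-1×II-2: Hh
H/III-4 ? II-4×II-5: Hh|hh
H/IV-1 ? III-1×III-2: HH|Hh|hh
⇒ H over [I-1,I-2,II-1,II-2,II-3,II-4,II-5,III-1,III-2,III-3,III-4,IV-1]: 39 consistent

I-1 ∈ {Aa hh, aa hh}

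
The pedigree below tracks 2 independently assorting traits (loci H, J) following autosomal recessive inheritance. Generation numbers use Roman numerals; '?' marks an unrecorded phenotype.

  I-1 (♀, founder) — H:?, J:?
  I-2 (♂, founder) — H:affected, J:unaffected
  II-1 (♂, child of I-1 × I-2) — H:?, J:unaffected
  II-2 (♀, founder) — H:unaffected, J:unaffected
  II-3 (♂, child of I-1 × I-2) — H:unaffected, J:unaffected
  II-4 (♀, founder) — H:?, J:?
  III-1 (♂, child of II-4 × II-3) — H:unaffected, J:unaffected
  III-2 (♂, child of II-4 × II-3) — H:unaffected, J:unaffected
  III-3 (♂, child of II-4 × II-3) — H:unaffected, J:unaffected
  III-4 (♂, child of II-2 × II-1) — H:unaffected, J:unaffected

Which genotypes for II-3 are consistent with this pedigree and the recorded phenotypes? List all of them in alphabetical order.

H/I-1 ? ·: HH|Hh
H/I-2 aff ·: hh
H/II-1 ? I-1×I-2: Hh|hh
H/II-2 un ·: HH|Hh
H/II-3 un I-1×I-2: Hh
H/II-4 ? ·: HH|Hh|hh
H/III-1 un II-4×II-3: HH|Hh
H/III-2 un II-4×II-3: HH|Hh
H/III-3 un II-4×II-3: HH|Hh
H/III-4 un II-2×II-1: HH|Hh
⇒ H over [I-1,I-2,II-1,II-2,II-3,II-4,III-1,III-2,III-3,III-4]: 170 consistent
J/I-1 ? ·: JJ|Jj|jj
J/I-2 un ·: JJ|Jj
J/II-1 un I-1×I-2: JJ|Jj
J/II-2 un ·: JJ|Jj
J/II-3 un I-1×I-2: JJ|Jj
J/II-4 ? ·: JJ|Jj|jj
J/III-1 un II-4×II-3: JJ|Jj
J/III-2 un II-4×II-3: JJ|Jj
J/III-3 un II-4×II-3: JJ|Jj
J/III-4 un II-2×II-1: JJ|Jj
⇒ J over [I-1,I-2,II-1,II-2,II-3,II-4,III-1,III-2,III-3,III-4]: 733 consistent

II-3 ∈ {Hh JJ, Hh Jj}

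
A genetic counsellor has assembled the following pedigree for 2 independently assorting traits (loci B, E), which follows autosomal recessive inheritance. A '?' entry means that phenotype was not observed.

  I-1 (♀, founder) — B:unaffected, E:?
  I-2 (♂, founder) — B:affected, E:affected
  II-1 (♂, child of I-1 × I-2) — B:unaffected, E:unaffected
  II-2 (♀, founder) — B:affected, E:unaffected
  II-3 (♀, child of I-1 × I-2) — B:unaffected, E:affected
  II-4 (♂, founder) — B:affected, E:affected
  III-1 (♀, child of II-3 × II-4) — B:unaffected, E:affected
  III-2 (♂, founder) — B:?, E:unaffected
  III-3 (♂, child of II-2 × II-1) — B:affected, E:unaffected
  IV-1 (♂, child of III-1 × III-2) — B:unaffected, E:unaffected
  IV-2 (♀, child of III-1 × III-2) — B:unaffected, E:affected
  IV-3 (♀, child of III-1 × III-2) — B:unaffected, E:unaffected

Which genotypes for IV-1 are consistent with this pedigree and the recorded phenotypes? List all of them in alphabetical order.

IV-1 ∈ {BB Ee, Bb Ee}

B/I-1 un ·: BB|Bb
B/I-2 aff ·: bb
B/II-1 un I-1×I-2: Bb
B/II-2 aff ·: bb
B/II-3 un I-1×I-2: Bb
B/II-4 aff ·: bb
B/III-1 un II-3×II-4: Bb
B/III-2 ? ·: BB|Bb|bb
B/III-3 aff II-2×II-1: bb
B/IV-1 un III-1×III-2: BB|Bb
B/IV-2 un III-1×III-2: BB|Bb
B/IV-3 un III-1×III-2: BB|Bb
⇒ B over [I-1,I-2,II-1,II-2,II-3,II-4,III-1,III-2,III-3,IV-1,IV-2,IV-3]: 34 consistent
E/I-1 ? ·: Ee
E/I-2 aff ·: ee
E/II-1 un I-1×I-2: Ee
E/II-2 un ·: EE|Ee
E/II-3 aff I-1×I-2: ee
E/II-4 aff ·: ee
E/III-1 aff II-3×II-4: ee
E/III-2 un ·: Ee
E/III-3 un II-2×II-1: EE|Ee
E/IV-1 un III-1×III-2: Ee
E/IV-2 aff III-1×III-2: ee
E/IV-3 un III-1×III-2: Ee
⇒ E over [I-1,I-2,II-1,II-2,II-3,II-4,III-1,III-2,III-3,IV-1,IV-2,IV-3]: 4 consistent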